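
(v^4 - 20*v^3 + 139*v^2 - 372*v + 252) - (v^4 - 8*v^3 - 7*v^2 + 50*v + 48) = -12*v^3 + 146*v^2 - 422*v + 204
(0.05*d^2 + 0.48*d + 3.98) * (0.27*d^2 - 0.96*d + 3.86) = 0.0135*d^4 + 0.0816*d^3 + 0.8068*d^2 - 1.968*d + 15.3628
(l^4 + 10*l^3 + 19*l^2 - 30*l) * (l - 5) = l^5 + 5*l^4 - 31*l^3 - 125*l^2 + 150*l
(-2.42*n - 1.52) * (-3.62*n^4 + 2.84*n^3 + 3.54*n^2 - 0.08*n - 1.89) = 8.7604*n^5 - 1.3704*n^4 - 12.8836*n^3 - 5.1872*n^2 + 4.6954*n + 2.8728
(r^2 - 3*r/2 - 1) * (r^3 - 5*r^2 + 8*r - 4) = r^5 - 13*r^4/2 + 29*r^3/2 - 11*r^2 - 2*r + 4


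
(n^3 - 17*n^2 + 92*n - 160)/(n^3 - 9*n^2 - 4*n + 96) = (n - 5)/(n + 3)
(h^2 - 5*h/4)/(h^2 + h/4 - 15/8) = 2*h/(2*h + 3)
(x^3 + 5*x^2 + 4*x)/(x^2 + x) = x + 4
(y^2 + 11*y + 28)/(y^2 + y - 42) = (y + 4)/(y - 6)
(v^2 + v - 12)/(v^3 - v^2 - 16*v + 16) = (v - 3)/(v^2 - 5*v + 4)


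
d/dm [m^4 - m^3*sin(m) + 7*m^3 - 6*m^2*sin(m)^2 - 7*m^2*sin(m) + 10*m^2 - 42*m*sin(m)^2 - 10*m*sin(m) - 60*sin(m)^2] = -m^3*cos(m) + 4*m^3 - 3*m^2*sin(m) - 6*m^2*sin(2*m) - 7*m^2*cos(m) + 21*m^2 - 12*m*sin(m)^2 - 14*m*sin(m) - 42*m*sin(2*m) - 10*m*cos(m) + 20*m - 42*sin(m)^2 - 10*sin(m) - 60*sin(2*m)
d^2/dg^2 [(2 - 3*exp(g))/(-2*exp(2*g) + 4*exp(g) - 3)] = (12*exp(4*g) - 8*exp(3*g) - 60*exp(2*g) + 52*exp(g) + 3)*exp(g)/(8*exp(6*g) - 48*exp(5*g) + 132*exp(4*g) - 208*exp(3*g) + 198*exp(2*g) - 108*exp(g) + 27)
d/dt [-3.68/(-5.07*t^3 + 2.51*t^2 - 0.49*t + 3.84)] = (-55.9728*t^2 + 18.4736*t - 1.8032)/(5.07*t^3 - 2.51*t^2 + 0.49*t - 3.84)^2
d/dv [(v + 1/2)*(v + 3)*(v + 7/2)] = 3*v^2 + 14*v + 55/4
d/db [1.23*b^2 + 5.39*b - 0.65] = 2.46*b + 5.39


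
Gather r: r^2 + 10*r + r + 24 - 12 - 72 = r^2 + 11*r - 60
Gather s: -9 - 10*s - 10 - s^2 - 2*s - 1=-s^2 - 12*s - 20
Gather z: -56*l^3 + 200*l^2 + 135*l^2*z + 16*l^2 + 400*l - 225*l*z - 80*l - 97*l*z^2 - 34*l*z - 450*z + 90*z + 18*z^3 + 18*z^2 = -56*l^3 + 216*l^2 + 320*l + 18*z^3 + z^2*(18 - 97*l) + z*(135*l^2 - 259*l - 360)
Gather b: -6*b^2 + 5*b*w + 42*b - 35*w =-6*b^2 + b*(5*w + 42) - 35*w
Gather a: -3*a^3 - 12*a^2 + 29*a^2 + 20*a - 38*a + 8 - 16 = -3*a^3 + 17*a^2 - 18*a - 8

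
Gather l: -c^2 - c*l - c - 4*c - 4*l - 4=-c^2 - 5*c + l*(-c - 4) - 4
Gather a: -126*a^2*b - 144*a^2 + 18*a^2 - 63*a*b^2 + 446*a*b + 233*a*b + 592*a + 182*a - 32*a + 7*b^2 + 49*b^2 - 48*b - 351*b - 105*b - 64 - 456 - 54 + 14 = a^2*(-126*b - 126) + a*(-63*b^2 + 679*b + 742) + 56*b^2 - 504*b - 560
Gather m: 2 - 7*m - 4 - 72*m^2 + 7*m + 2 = -72*m^2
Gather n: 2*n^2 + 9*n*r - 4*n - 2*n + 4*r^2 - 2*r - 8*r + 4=2*n^2 + n*(9*r - 6) + 4*r^2 - 10*r + 4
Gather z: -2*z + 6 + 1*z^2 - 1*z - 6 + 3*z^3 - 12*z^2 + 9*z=3*z^3 - 11*z^2 + 6*z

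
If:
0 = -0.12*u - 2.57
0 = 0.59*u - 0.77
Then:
No Solution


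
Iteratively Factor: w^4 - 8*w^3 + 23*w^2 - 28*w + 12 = (w - 2)*(w^3 - 6*w^2 + 11*w - 6) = (w - 3)*(w - 2)*(w^2 - 3*w + 2) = (w - 3)*(w - 2)^2*(w - 1)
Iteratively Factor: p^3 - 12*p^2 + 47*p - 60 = (p - 5)*(p^2 - 7*p + 12) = (p - 5)*(p - 3)*(p - 4)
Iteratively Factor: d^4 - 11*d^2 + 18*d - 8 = (d - 2)*(d^3 + 2*d^2 - 7*d + 4) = (d - 2)*(d - 1)*(d^2 + 3*d - 4) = (d - 2)*(d - 1)^2*(d + 4)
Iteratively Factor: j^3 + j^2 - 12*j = (j + 4)*(j^2 - 3*j) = (j - 3)*(j + 4)*(j)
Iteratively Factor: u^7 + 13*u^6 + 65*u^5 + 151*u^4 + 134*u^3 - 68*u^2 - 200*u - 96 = (u + 2)*(u^6 + 11*u^5 + 43*u^4 + 65*u^3 + 4*u^2 - 76*u - 48) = (u + 2)*(u + 4)*(u^5 + 7*u^4 + 15*u^3 + 5*u^2 - 16*u - 12) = (u + 2)*(u + 3)*(u + 4)*(u^4 + 4*u^3 + 3*u^2 - 4*u - 4) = (u + 2)^2*(u + 3)*(u + 4)*(u^3 + 2*u^2 - u - 2) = (u + 1)*(u + 2)^2*(u + 3)*(u + 4)*(u^2 + u - 2) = (u + 1)*(u + 2)^3*(u + 3)*(u + 4)*(u - 1)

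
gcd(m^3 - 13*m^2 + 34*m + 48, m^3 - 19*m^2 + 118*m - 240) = m^2 - 14*m + 48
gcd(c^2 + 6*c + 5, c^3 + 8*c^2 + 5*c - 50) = c + 5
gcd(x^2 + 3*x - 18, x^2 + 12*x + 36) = x + 6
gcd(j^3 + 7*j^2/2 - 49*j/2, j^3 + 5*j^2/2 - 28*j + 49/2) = j^2 + 7*j/2 - 49/2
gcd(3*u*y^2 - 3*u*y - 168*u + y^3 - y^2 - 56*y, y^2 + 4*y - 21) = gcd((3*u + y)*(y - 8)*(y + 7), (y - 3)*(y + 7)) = y + 7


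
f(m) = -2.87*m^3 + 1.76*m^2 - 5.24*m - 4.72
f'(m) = -8.61*m^2 + 3.52*m - 5.24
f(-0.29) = -2.98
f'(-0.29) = -6.98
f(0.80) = -9.26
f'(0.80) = -7.93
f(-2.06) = 38.63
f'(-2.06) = -49.03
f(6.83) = -872.82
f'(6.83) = -382.85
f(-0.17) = -3.76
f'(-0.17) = -6.09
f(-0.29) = -2.98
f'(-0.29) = -6.98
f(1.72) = -23.13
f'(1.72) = -24.66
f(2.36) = -45.01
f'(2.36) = -44.89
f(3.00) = -82.09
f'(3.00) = -72.17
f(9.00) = -2001.55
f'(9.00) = -670.97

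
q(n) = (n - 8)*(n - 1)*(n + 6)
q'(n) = (n - 8)*(n - 1) + (n - 8)*(n + 6) + (n - 1)*(n + 6)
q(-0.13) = 53.93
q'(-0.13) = -45.17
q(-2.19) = 123.85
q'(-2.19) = -18.47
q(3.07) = -92.56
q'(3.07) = -36.15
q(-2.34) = 126.40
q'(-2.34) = -15.53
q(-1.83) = 116.00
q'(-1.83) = -24.97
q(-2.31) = 125.93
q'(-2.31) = -16.13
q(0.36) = 31.10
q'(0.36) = -47.77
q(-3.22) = 131.63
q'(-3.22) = 4.43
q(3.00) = -90.00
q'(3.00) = -37.00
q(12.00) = 792.00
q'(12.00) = 314.00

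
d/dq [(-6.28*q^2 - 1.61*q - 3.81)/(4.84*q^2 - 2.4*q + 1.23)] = (22.8644*q^2 + 21.432*q - 11.1243)/(23.4256*q^4 - 23.232*q^3 + 17.6664*q^2 - 5.904*q + 1.5129)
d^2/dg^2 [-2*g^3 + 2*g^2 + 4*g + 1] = 4 - 12*g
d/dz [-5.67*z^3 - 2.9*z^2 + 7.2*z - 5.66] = -17.01*z^2 - 5.8*z + 7.2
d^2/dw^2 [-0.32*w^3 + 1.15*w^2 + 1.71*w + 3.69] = 2.3 - 1.92*w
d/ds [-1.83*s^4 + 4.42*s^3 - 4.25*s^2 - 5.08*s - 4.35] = -7.32*s^3 + 13.26*s^2 - 8.5*s - 5.08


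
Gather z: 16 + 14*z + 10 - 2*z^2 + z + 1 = -2*z^2 + 15*z + 27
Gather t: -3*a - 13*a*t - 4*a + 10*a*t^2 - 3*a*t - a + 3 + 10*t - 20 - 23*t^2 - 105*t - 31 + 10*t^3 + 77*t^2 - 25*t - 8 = -8*a + 10*t^3 + t^2*(10*a + 54) + t*(-16*a - 120) - 56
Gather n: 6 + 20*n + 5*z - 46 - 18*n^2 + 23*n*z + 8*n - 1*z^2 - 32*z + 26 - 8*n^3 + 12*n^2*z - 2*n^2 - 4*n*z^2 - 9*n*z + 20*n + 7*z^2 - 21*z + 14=-8*n^3 + n^2*(12*z - 20) + n*(-4*z^2 + 14*z + 48) + 6*z^2 - 48*z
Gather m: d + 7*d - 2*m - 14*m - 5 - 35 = 8*d - 16*m - 40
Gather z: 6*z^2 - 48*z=6*z^2 - 48*z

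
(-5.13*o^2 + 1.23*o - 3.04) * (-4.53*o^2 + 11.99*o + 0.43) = 23.2389*o^4 - 67.0806*o^3 + 26.313*o^2 - 35.9207*o - 1.3072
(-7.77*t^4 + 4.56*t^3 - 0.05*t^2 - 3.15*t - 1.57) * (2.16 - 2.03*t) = 15.7731*t^5 - 26.04*t^4 + 9.9511*t^3 + 6.2865*t^2 - 3.6169*t - 3.3912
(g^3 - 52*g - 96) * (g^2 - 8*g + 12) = g^5 - 8*g^4 - 40*g^3 + 320*g^2 + 144*g - 1152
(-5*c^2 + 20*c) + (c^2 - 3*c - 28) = -4*c^2 + 17*c - 28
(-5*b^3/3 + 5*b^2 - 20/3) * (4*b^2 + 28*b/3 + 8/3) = -20*b^5/3 + 40*b^4/9 + 380*b^3/9 - 40*b^2/3 - 560*b/9 - 160/9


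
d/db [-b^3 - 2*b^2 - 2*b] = -3*b^2 - 4*b - 2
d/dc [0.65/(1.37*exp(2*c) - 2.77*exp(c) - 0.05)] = (1.8005 - 1.781*exp(c))*exp(c)/(-1.37*exp(2*c) + 2.77*exp(c) + 0.05)^2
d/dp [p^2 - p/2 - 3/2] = 2*p - 1/2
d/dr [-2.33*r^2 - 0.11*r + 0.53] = -4.66*r - 0.11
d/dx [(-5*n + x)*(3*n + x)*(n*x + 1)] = -15*n^3 - 4*n^2*x + 3*n*x^2 - 2*n + 2*x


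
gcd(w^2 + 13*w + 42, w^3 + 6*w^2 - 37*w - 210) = w + 7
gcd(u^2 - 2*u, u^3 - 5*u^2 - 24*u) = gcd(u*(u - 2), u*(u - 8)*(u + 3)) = u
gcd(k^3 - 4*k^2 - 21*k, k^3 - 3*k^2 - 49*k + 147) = k - 7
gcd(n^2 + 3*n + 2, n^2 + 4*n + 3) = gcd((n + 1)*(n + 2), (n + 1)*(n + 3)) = n + 1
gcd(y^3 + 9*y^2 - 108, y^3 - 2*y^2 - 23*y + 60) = y - 3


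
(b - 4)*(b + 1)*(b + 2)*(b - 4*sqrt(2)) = b^4 - 4*sqrt(2)*b^3 - b^3 - 10*b^2 + 4*sqrt(2)*b^2 - 8*b + 40*sqrt(2)*b + 32*sqrt(2)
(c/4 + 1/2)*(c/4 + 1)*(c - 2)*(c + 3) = c^4/16 + 7*c^3/16 + c^2/2 - 7*c/4 - 3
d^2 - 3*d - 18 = (d - 6)*(d + 3)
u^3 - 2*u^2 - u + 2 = (u - 2)*(u - 1)*(u + 1)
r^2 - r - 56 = (r - 8)*(r + 7)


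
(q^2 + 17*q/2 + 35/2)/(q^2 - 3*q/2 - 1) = (2*q^2 + 17*q + 35)/(2*q^2 - 3*q - 2)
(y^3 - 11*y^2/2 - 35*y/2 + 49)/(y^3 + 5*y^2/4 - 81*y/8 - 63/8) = 4*(y^2 - 9*y + 14)/(4*y^2 - 9*y - 9)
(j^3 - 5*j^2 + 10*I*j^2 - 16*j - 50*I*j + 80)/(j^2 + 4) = (j^2 + j*(-5 + 8*I) - 40*I)/(j - 2*I)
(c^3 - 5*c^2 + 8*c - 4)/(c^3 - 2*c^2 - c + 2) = (c - 2)/(c + 1)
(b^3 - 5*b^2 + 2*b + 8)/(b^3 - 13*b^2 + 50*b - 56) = (b + 1)/(b - 7)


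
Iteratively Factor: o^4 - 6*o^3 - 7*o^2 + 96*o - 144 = (o - 3)*(o^3 - 3*o^2 - 16*o + 48) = (o - 3)^2*(o^2 - 16) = (o - 3)^2*(o + 4)*(o - 4)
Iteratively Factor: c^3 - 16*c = (c)*(c^2 - 16) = c*(c + 4)*(c - 4)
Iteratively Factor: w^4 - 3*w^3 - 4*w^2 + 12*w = (w)*(w^3 - 3*w^2 - 4*w + 12) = w*(w + 2)*(w^2 - 5*w + 6) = w*(w - 2)*(w + 2)*(w - 3)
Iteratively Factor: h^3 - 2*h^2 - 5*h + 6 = (h - 3)*(h^2 + h - 2) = (h - 3)*(h + 2)*(h - 1)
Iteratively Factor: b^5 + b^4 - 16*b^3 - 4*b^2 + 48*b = (b + 4)*(b^4 - 3*b^3 - 4*b^2 + 12*b) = b*(b + 4)*(b^3 - 3*b^2 - 4*b + 12) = b*(b - 3)*(b + 4)*(b^2 - 4) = b*(b - 3)*(b - 2)*(b + 4)*(b + 2)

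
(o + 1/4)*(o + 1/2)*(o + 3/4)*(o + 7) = o^4 + 17*o^3/2 + 179*o^2/16 + 157*o/32 + 21/32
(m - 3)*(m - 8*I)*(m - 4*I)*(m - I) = m^4 - 3*m^3 - 13*I*m^3 - 44*m^2 + 39*I*m^2 + 132*m + 32*I*m - 96*I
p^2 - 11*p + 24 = (p - 8)*(p - 3)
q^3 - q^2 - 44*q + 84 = (q - 6)*(q - 2)*(q + 7)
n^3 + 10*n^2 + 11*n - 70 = (n - 2)*(n + 5)*(n + 7)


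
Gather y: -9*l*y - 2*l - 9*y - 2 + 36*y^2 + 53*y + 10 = -2*l + 36*y^2 + y*(44 - 9*l) + 8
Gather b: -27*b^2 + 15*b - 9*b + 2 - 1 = -27*b^2 + 6*b + 1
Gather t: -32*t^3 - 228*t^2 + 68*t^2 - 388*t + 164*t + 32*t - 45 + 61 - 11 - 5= -32*t^3 - 160*t^2 - 192*t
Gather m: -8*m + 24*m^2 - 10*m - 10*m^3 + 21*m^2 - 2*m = -10*m^3 + 45*m^2 - 20*m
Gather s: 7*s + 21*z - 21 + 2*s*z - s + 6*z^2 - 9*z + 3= s*(2*z + 6) + 6*z^2 + 12*z - 18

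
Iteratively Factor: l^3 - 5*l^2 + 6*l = (l - 2)*(l^2 - 3*l) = l*(l - 2)*(l - 3)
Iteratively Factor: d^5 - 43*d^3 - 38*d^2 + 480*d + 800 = (d + 4)*(d^4 - 4*d^3 - 27*d^2 + 70*d + 200) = (d - 5)*(d + 4)*(d^3 + d^2 - 22*d - 40) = (d - 5)*(d + 4)^2*(d^2 - 3*d - 10) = (d - 5)*(d + 2)*(d + 4)^2*(d - 5)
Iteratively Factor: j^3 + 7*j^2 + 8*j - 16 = (j + 4)*(j^2 + 3*j - 4) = (j + 4)^2*(j - 1)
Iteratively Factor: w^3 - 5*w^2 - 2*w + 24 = (w - 4)*(w^2 - w - 6) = (w - 4)*(w - 3)*(w + 2)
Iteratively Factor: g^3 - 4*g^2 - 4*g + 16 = (g - 2)*(g^2 - 2*g - 8) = (g - 2)*(g + 2)*(g - 4)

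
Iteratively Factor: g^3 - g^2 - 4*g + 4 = (g + 2)*(g^2 - 3*g + 2) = (g - 1)*(g + 2)*(g - 2)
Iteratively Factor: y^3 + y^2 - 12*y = (y)*(y^2 + y - 12) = y*(y + 4)*(y - 3)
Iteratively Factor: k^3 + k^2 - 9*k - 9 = (k + 3)*(k^2 - 2*k - 3) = (k + 1)*(k + 3)*(k - 3)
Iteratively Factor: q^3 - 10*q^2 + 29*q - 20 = (q - 5)*(q^2 - 5*q + 4) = (q - 5)*(q - 4)*(q - 1)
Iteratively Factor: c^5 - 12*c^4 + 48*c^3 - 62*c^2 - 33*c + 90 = (c - 2)*(c^4 - 10*c^3 + 28*c^2 - 6*c - 45) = (c - 3)*(c - 2)*(c^3 - 7*c^2 + 7*c + 15) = (c - 3)^2*(c - 2)*(c^2 - 4*c - 5) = (c - 3)^2*(c - 2)*(c + 1)*(c - 5)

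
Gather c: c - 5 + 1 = c - 4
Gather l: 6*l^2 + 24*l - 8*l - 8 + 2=6*l^2 + 16*l - 6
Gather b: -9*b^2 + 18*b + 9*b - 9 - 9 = -9*b^2 + 27*b - 18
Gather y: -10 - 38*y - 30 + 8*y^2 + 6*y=8*y^2 - 32*y - 40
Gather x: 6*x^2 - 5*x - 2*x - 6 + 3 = 6*x^2 - 7*x - 3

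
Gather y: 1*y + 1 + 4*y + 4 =5*y + 5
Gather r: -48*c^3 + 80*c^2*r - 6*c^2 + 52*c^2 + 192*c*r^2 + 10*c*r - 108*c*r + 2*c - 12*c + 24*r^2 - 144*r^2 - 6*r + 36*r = -48*c^3 + 46*c^2 - 10*c + r^2*(192*c - 120) + r*(80*c^2 - 98*c + 30)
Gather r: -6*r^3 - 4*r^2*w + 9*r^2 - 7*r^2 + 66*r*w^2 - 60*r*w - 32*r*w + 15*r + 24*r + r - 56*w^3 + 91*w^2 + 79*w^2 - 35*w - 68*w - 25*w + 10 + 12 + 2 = -6*r^3 + r^2*(2 - 4*w) + r*(66*w^2 - 92*w + 40) - 56*w^3 + 170*w^2 - 128*w + 24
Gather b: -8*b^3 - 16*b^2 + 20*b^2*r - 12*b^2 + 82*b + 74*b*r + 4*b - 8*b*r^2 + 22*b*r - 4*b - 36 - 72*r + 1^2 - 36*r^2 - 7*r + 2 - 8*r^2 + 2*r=-8*b^3 + b^2*(20*r - 28) + b*(-8*r^2 + 96*r + 82) - 44*r^2 - 77*r - 33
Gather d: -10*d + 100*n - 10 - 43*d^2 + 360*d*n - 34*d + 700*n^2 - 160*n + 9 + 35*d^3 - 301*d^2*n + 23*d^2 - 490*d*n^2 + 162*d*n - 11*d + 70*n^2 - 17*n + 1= 35*d^3 + d^2*(-301*n - 20) + d*(-490*n^2 + 522*n - 55) + 770*n^2 - 77*n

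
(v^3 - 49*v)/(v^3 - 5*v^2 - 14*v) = (v + 7)/(v + 2)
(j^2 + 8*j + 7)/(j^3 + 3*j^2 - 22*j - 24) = (j + 7)/(j^2 + 2*j - 24)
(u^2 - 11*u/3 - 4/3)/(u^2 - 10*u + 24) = (u + 1/3)/(u - 6)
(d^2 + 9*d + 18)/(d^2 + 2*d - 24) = (d + 3)/(d - 4)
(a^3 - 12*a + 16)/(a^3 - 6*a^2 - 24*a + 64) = (a - 2)/(a - 8)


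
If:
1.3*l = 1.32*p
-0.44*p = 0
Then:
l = 0.00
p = 0.00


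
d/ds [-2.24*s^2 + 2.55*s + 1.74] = 2.55 - 4.48*s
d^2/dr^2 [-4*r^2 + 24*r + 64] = -8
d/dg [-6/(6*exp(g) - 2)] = 9*exp(g)/(3*exp(g) - 1)^2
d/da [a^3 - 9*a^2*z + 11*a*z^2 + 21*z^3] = 3*a^2 - 18*a*z + 11*z^2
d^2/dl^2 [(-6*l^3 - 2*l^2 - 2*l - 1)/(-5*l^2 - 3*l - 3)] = 2*(-16*l^3 + 147*l^2 + 117*l - 6)/(125*l^6 + 225*l^5 + 360*l^4 + 297*l^3 + 216*l^2 + 81*l + 27)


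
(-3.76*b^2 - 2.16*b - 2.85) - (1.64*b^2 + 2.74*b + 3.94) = -5.4*b^2 - 4.9*b - 6.79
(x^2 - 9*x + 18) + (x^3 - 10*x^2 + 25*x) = x^3 - 9*x^2 + 16*x + 18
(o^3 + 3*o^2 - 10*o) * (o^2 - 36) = o^5 + 3*o^4 - 46*o^3 - 108*o^2 + 360*o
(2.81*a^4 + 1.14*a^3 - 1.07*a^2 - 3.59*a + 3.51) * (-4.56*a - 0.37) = -12.8136*a^5 - 6.2381*a^4 + 4.4574*a^3 + 16.7663*a^2 - 14.6773*a - 1.2987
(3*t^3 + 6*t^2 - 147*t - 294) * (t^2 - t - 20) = 3*t^5 + 3*t^4 - 213*t^3 - 267*t^2 + 3234*t + 5880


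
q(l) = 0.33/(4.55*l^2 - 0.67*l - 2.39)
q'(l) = 0.33*(0.67 - 9.1*l)/(4.55*l^2 - 0.67*l - 2.39)^2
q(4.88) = 0.00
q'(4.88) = -0.00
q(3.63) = 0.01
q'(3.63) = -0.00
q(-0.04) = -0.14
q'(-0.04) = 0.06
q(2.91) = 0.01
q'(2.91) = -0.01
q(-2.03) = 0.02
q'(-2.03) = 0.02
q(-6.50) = 0.00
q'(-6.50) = 0.00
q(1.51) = 0.05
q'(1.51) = -0.09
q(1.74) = 0.03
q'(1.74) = -0.05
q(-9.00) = 0.00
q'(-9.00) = 0.00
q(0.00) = -0.14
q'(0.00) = 0.04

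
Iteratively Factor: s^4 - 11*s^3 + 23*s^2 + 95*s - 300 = (s - 5)*(s^3 - 6*s^2 - 7*s + 60) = (s - 5)*(s - 4)*(s^2 - 2*s - 15) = (s - 5)^2*(s - 4)*(s + 3)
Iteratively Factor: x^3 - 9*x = (x + 3)*(x^2 - 3*x) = (x - 3)*(x + 3)*(x)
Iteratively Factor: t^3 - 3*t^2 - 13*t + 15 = (t + 3)*(t^2 - 6*t + 5) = (t - 1)*(t + 3)*(t - 5)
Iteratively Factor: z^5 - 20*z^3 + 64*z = (z)*(z^4 - 20*z^2 + 64) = z*(z - 4)*(z^3 + 4*z^2 - 4*z - 16) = z*(z - 4)*(z + 4)*(z^2 - 4) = z*(z - 4)*(z + 2)*(z + 4)*(z - 2)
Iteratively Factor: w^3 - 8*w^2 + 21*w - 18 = (w - 2)*(w^2 - 6*w + 9) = (w - 3)*(w - 2)*(w - 3)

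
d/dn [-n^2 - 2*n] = -2*n - 2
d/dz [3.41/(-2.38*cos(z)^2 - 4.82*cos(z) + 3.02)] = -(16.2316*cos(z) + 16.4362)*sin(z)/(2.38*cos(z)^2 + 4.82*cos(z) - 3.02)^2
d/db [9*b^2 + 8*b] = 18*b + 8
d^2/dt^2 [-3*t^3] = -18*t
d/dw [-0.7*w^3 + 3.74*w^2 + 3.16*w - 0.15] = -2.1*w^2 + 7.48*w + 3.16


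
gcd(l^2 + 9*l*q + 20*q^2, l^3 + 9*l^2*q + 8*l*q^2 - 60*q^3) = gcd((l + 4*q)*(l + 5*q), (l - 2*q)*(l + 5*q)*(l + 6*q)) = l + 5*q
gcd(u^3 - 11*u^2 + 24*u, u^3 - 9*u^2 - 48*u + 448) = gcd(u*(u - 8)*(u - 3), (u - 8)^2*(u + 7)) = u - 8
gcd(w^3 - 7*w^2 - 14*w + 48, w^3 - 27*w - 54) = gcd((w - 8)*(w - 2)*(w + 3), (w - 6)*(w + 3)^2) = w + 3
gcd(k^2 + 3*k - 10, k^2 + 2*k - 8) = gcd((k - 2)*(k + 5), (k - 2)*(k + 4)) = k - 2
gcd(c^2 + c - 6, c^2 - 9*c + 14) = c - 2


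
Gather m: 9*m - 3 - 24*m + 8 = 5 - 15*m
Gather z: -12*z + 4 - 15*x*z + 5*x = 5*x + z*(-15*x - 12) + 4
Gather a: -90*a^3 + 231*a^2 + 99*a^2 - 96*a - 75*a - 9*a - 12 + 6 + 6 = -90*a^3 + 330*a^2 - 180*a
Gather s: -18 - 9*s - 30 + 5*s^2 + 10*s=5*s^2 + s - 48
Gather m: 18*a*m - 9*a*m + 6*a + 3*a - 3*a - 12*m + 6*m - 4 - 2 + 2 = 6*a + m*(9*a - 6) - 4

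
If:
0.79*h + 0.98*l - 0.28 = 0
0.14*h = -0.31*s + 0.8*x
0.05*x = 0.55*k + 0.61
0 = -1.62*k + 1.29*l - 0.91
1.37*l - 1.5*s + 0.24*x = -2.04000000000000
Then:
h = 1.13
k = -1.06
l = -0.63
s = 0.87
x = 0.54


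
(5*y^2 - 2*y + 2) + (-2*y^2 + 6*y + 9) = 3*y^2 + 4*y + 11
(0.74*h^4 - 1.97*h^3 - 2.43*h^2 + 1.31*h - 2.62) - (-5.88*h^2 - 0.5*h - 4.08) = 0.74*h^4 - 1.97*h^3 + 3.45*h^2 + 1.81*h + 1.46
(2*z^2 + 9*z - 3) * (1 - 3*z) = -6*z^3 - 25*z^2 + 18*z - 3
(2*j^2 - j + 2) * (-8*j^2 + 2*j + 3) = -16*j^4 + 12*j^3 - 12*j^2 + j + 6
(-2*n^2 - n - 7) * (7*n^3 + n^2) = -14*n^5 - 9*n^4 - 50*n^3 - 7*n^2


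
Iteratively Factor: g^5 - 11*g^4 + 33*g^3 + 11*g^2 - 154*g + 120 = (g - 1)*(g^4 - 10*g^3 + 23*g^2 + 34*g - 120) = (g - 5)*(g - 1)*(g^3 - 5*g^2 - 2*g + 24) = (g - 5)*(g - 4)*(g - 1)*(g^2 - g - 6) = (g - 5)*(g - 4)*(g - 1)*(g + 2)*(g - 3)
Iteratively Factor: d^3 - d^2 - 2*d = (d)*(d^2 - d - 2) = d*(d + 1)*(d - 2)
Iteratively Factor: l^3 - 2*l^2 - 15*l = (l - 5)*(l^2 + 3*l) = (l - 5)*(l + 3)*(l)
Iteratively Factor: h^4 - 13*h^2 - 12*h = (h)*(h^3 - 13*h - 12) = h*(h - 4)*(h^2 + 4*h + 3) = h*(h - 4)*(h + 3)*(h + 1)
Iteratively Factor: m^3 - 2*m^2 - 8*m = (m - 4)*(m^2 + 2*m) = (m - 4)*(m + 2)*(m)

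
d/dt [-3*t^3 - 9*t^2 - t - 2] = -9*t^2 - 18*t - 1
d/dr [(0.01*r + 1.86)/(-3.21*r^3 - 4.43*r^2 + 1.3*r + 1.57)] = (0.0642*r^3 + 17.9561*r^2 + 16.4796*r - 2.4023)/(10.3041*r^6 + 28.4406*r^5 + 11.2789*r^4 - 21.5974*r^3 - 12.2202*r^2 + 4.082*r + 2.4649)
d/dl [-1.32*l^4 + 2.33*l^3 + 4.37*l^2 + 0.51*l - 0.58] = -5.28*l^3 + 6.99*l^2 + 8.74*l + 0.51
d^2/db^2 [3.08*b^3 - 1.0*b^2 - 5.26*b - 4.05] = 18.48*b - 2.0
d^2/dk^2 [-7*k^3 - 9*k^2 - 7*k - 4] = -42*k - 18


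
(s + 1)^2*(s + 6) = s^3 + 8*s^2 + 13*s + 6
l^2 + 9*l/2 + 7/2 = (l + 1)*(l + 7/2)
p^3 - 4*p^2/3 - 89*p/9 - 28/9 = (p - 4)*(p + 1/3)*(p + 7/3)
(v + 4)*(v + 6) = v^2 + 10*v + 24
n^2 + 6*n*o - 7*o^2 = (n - o)*(n + 7*o)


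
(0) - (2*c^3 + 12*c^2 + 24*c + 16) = -2*c^3 - 12*c^2 - 24*c - 16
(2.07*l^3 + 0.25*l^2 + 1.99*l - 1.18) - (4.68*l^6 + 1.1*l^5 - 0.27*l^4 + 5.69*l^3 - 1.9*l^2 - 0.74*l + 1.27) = -4.68*l^6 - 1.1*l^5 + 0.27*l^4 - 3.62*l^3 + 2.15*l^2 + 2.73*l - 2.45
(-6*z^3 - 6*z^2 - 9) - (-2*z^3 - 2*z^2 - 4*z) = -4*z^3 - 4*z^2 + 4*z - 9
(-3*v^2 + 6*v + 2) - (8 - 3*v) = -3*v^2 + 9*v - 6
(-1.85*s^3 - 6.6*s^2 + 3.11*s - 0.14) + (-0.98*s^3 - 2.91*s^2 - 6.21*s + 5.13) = -2.83*s^3 - 9.51*s^2 - 3.1*s + 4.99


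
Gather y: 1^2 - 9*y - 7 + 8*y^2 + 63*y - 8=8*y^2 + 54*y - 14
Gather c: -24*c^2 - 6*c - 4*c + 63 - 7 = -24*c^2 - 10*c + 56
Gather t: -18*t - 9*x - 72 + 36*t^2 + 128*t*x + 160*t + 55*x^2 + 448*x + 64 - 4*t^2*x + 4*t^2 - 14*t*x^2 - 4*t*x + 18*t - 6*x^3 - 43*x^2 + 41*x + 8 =t^2*(40 - 4*x) + t*(-14*x^2 + 124*x + 160) - 6*x^3 + 12*x^2 + 480*x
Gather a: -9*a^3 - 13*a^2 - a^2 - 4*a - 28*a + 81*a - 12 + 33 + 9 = -9*a^3 - 14*a^2 + 49*a + 30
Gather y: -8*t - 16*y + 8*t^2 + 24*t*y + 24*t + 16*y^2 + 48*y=8*t^2 + 16*t + 16*y^2 + y*(24*t + 32)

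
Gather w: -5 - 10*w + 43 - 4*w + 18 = 56 - 14*w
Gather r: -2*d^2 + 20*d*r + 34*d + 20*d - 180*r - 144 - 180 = -2*d^2 + 54*d + r*(20*d - 180) - 324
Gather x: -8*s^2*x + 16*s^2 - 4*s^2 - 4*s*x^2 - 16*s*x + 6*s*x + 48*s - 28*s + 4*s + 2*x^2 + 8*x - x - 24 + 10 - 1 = 12*s^2 + 24*s + x^2*(2 - 4*s) + x*(-8*s^2 - 10*s + 7) - 15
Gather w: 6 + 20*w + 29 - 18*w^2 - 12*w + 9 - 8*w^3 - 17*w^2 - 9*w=-8*w^3 - 35*w^2 - w + 44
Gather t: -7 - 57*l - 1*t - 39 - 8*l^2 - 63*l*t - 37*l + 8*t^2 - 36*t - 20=-8*l^2 - 94*l + 8*t^2 + t*(-63*l - 37) - 66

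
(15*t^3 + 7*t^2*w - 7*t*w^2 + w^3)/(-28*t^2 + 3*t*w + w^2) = (15*t^3 + 7*t^2*w - 7*t*w^2 + w^3)/(-28*t^2 + 3*t*w + w^2)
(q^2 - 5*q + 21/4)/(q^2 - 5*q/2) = (4*q^2 - 20*q + 21)/(2*q*(2*q - 5))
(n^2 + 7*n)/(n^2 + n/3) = 3*(n + 7)/(3*n + 1)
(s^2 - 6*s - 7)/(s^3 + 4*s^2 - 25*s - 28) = (s - 7)/(s^2 + 3*s - 28)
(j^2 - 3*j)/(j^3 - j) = (j - 3)/(j^2 - 1)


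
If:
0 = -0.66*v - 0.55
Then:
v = -0.83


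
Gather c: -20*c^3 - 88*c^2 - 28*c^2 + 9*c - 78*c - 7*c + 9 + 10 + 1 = -20*c^3 - 116*c^2 - 76*c + 20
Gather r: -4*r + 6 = 6 - 4*r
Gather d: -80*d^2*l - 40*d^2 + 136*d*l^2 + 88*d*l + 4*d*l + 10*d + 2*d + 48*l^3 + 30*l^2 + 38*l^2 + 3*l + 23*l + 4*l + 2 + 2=d^2*(-80*l - 40) + d*(136*l^2 + 92*l + 12) + 48*l^3 + 68*l^2 + 30*l + 4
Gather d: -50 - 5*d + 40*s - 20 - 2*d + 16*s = -7*d + 56*s - 70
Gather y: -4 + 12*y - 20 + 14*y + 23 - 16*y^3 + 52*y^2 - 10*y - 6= -16*y^3 + 52*y^2 + 16*y - 7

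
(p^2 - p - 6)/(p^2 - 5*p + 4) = (p^2 - p - 6)/(p^2 - 5*p + 4)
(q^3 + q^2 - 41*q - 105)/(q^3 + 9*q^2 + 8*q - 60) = (q^2 - 4*q - 21)/(q^2 + 4*q - 12)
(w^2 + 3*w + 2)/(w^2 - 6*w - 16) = (w + 1)/(w - 8)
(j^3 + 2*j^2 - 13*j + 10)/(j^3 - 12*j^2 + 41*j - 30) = (j^2 + 3*j - 10)/(j^2 - 11*j + 30)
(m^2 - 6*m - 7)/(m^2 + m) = (m - 7)/m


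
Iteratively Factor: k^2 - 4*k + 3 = (k - 3)*(k - 1)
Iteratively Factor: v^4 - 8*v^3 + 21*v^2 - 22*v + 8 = (v - 2)*(v^3 - 6*v^2 + 9*v - 4) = (v - 4)*(v - 2)*(v^2 - 2*v + 1) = (v - 4)*(v - 2)*(v - 1)*(v - 1)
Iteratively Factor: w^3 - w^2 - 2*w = (w - 2)*(w^2 + w) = (w - 2)*(w + 1)*(w)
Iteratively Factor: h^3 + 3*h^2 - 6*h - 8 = (h + 4)*(h^2 - h - 2) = (h - 2)*(h + 4)*(h + 1)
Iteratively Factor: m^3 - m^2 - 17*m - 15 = (m + 3)*(m^2 - 4*m - 5) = (m + 1)*(m + 3)*(m - 5)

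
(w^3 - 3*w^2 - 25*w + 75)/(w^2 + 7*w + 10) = (w^2 - 8*w + 15)/(w + 2)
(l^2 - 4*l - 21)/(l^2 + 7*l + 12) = (l - 7)/(l + 4)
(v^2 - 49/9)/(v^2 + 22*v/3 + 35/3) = (v - 7/3)/(v + 5)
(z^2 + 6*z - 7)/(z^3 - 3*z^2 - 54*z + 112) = (z - 1)/(z^2 - 10*z + 16)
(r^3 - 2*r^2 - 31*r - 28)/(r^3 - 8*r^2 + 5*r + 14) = (r + 4)/(r - 2)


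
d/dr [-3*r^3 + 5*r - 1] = 5 - 9*r^2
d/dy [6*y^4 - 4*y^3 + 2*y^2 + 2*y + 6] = 24*y^3 - 12*y^2 + 4*y + 2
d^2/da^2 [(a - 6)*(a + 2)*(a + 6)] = 6*a + 4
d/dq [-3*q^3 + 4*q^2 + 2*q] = -9*q^2 + 8*q + 2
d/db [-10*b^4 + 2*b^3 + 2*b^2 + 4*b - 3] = -40*b^3 + 6*b^2 + 4*b + 4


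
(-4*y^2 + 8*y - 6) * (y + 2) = -4*y^3 + 10*y - 12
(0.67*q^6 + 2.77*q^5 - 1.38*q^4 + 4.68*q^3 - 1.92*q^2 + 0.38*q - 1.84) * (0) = 0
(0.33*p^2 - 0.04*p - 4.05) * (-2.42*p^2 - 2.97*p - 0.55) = -0.7986*p^4 - 0.8833*p^3 + 9.7383*p^2 + 12.0505*p + 2.2275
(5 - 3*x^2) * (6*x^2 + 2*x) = -18*x^4 - 6*x^3 + 30*x^2 + 10*x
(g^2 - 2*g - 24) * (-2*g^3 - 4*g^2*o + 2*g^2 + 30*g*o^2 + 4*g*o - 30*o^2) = -2*g^5 - 4*g^4*o + 6*g^4 + 30*g^3*o^2 + 12*g^3*o + 44*g^3 - 90*g^2*o^2 + 88*g^2*o - 48*g^2 - 660*g*o^2 - 96*g*o + 720*o^2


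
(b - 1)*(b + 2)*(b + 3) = b^3 + 4*b^2 + b - 6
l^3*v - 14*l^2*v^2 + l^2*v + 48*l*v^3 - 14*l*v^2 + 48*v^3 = (l - 8*v)*(l - 6*v)*(l*v + v)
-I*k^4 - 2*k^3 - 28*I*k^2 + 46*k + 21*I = (k - 7*I)*(k + I)*(k + 3*I)*(-I*k + 1)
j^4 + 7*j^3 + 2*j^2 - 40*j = j*(j - 2)*(j + 4)*(j + 5)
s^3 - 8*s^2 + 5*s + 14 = (s - 7)*(s - 2)*(s + 1)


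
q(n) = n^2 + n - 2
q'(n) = 2*n + 1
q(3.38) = 12.80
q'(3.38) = 7.76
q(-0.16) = -2.13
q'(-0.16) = 0.68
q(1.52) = 1.83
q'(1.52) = 4.04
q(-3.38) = 6.04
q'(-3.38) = -5.76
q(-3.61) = 7.42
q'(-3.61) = -6.22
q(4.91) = 27.02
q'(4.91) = 10.82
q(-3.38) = 6.04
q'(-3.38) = -5.76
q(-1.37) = -1.49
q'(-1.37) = -1.74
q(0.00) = -2.00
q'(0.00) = 1.00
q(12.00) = 154.00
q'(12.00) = 25.00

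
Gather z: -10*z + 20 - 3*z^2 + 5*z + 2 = -3*z^2 - 5*z + 22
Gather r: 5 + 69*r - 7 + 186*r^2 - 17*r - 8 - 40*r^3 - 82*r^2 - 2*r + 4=-40*r^3 + 104*r^2 + 50*r - 6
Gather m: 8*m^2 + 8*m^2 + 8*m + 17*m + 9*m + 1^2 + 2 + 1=16*m^2 + 34*m + 4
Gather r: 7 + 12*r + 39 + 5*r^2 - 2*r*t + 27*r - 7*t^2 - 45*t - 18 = 5*r^2 + r*(39 - 2*t) - 7*t^2 - 45*t + 28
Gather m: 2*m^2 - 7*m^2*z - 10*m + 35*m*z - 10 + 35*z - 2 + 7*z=m^2*(2 - 7*z) + m*(35*z - 10) + 42*z - 12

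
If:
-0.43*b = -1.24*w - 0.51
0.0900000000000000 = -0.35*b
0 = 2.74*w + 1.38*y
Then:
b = -0.26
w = -0.50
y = 0.99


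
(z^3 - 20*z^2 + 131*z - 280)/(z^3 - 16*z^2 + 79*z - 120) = (z - 7)/(z - 3)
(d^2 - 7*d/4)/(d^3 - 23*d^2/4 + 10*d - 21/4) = d/(d^2 - 4*d + 3)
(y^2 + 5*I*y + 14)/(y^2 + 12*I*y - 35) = (y - 2*I)/(y + 5*I)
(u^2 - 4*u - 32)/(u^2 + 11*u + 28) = (u - 8)/(u + 7)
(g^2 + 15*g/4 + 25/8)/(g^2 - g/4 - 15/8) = (2*g + 5)/(2*g - 3)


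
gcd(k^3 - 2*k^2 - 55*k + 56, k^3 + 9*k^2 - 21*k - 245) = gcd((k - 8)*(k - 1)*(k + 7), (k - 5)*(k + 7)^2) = k + 7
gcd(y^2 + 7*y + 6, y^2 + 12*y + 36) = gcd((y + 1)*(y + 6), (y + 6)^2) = y + 6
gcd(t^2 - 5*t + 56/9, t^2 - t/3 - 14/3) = t - 7/3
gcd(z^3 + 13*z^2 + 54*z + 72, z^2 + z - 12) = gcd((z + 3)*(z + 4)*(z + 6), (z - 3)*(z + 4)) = z + 4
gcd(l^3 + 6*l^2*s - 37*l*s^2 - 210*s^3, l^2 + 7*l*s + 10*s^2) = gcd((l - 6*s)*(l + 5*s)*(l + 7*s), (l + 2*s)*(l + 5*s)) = l + 5*s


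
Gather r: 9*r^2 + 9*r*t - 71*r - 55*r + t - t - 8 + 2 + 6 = 9*r^2 + r*(9*t - 126)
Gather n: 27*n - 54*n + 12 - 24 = -27*n - 12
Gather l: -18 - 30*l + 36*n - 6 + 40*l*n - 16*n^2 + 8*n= l*(40*n - 30) - 16*n^2 + 44*n - 24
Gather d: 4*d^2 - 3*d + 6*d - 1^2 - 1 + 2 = 4*d^2 + 3*d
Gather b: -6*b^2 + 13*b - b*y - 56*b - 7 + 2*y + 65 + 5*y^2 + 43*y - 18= -6*b^2 + b*(-y - 43) + 5*y^2 + 45*y + 40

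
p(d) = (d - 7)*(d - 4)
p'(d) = 2*d - 11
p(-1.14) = 41.84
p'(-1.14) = -13.28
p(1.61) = 12.88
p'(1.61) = -7.78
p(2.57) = 6.33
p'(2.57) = -5.86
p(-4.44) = 96.55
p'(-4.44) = -19.88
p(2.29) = 8.05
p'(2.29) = -6.42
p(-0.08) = 28.89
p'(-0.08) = -11.16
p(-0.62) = 35.20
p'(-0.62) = -12.24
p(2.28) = 8.12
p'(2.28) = -6.44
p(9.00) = 10.00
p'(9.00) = 7.00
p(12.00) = 40.00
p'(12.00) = 13.00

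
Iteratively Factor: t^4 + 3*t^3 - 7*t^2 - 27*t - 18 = (t + 2)*(t^3 + t^2 - 9*t - 9) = (t - 3)*(t + 2)*(t^2 + 4*t + 3) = (t - 3)*(t + 1)*(t + 2)*(t + 3)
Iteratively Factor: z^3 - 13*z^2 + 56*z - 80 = (z - 4)*(z^2 - 9*z + 20) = (z - 4)^2*(z - 5)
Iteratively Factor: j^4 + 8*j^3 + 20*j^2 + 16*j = (j + 2)*(j^3 + 6*j^2 + 8*j) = (j + 2)^2*(j^2 + 4*j) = (j + 2)^2*(j + 4)*(j)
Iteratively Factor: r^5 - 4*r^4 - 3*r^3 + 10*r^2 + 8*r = (r + 1)*(r^4 - 5*r^3 + 2*r^2 + 8*r) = r*(r + 1)*(r^3 - 5*r^2 + 2*r + 8) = r*(r + 1)^2*(r^2 - 6*r + 8) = r*(r - 2)*(r + 1)^2*(r - 4)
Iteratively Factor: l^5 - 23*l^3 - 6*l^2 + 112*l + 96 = (l - 4)*(l^4 + 4*l^3 - 7*l^2 - 34*l - 24) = (l - 4)*(l + 4)*(l^3 - 7*l - 6) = (l - 4)*(l - 3)*(l + 4)*(l^2 + 3*l + 2) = (l - 4)*(l - 3)*(l + 2)*(l + 4)*(l + 1)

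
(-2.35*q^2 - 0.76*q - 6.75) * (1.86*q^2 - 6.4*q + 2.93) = -4.371*q^4 + 13.6264*q^3 - 14.5765*q^2 + 40.9732*q - 19.7775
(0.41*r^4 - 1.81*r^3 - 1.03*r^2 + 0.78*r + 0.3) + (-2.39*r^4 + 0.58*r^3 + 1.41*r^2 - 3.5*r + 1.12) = -1.98*r^4 - 1.23*r^3 + 0.38*r^2 - 2.72*r + 1.42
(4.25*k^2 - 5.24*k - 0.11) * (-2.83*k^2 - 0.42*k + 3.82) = -12.0275*k^4 + 13.0442*k^3 + 18.7471*k^2 - 19.9706*k - 0.4202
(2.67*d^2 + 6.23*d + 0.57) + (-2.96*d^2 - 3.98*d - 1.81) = -0.29*d^2 + 2.25*d - 1.24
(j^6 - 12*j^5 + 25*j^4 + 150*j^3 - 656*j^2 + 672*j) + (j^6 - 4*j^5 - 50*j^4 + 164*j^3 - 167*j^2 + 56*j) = 2*j^6 - 16*j^5 - 25*j^4 + 314*j^3 - 823*j^2 + 728*j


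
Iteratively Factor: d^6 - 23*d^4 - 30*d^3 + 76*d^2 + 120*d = (d + 3)*(d^5 - 3*d^4 - 14*d^3 + 12*d^2 + 40*d) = d*(d + 3)*(d^4 - 3*d^3 - 14*d^2 + 12*d + 40) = d*(d + 2)*(d + 3)*(d^3 - 5*d^2 - 4*d + 20) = d*(d - 5)*(d + 2)*(d + 3)*(d^2 - 4) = d*(d - 5)*(d + 2)^2*(d + 3)*(d - 2)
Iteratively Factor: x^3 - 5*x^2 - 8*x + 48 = (x + 3)*(x^2 - 8*x + 16) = (x - 4)*(x + 3)*(x - 4)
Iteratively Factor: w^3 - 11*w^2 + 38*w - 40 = (w - 4)*(w^2 - 7*w + 10) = (w - 4)*(w - 2)*(w - 5)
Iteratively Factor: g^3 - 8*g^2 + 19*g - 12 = (g - 4)*(g^2 - 4*g + 3) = (g - 4)*(g - 3)*(g - 1)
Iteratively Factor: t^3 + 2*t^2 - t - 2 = (t - 1)*(t^2 + 3*t + 2) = (t - 1)*(t + 2)*(t + 1)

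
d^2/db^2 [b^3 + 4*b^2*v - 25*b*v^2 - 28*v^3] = 6*b + 8*v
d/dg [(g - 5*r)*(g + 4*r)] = 2*g - r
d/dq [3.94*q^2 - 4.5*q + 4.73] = 7.88*q - 4.5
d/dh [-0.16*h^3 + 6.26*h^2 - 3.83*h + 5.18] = -0.48*h^2 + 12.52*h - 3.83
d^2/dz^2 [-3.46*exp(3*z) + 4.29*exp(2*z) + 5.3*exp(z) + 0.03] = (-31.14*exp(2*z) + 17.16*exp(z) + 5.3)*exp(z)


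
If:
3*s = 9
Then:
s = 3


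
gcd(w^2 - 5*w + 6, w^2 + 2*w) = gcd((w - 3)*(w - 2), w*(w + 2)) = 1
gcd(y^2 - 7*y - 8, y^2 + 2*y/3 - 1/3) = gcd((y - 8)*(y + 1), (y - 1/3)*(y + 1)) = y + 1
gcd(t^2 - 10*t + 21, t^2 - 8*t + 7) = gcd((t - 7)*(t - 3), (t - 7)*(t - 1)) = t - 7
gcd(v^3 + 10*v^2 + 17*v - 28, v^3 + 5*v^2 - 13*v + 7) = v^2 + 6*v - 7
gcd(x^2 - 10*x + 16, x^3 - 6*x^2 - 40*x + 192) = x - 8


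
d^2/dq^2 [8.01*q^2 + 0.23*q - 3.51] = 16.0200000000000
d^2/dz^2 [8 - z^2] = -2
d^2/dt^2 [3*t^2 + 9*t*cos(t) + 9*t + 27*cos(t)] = -9*t*cos(t) - 18*sin(t) - 27*cos(t) + 6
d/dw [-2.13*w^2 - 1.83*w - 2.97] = -4.26*w - 1.83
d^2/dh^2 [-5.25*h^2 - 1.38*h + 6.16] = -10.5000000000000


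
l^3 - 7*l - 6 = (l - 3)*(l + 1)*(l + 2)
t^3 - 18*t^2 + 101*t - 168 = (t - 8)*(t - 7)*(t - 3)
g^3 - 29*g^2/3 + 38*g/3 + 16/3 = (g - 8)*(g - 2)*(g + 1/3)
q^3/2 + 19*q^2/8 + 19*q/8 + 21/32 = (q/2 + 1/4)*(q + 3/4)*(q + 7/2)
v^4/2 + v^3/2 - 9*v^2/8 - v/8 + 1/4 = (v/2 + 1)*(v - 1)*(v - 1/2)*(v + 1/2)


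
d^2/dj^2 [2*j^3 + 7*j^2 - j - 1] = 12*j + 14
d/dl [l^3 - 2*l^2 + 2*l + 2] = 3*l^2 - 4*l + 2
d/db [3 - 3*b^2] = -6*b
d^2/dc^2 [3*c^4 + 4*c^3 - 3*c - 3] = 12*c*(3*c + 2)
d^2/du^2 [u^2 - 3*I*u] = 2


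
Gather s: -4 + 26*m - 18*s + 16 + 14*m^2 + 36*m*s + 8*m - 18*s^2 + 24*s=14*m^2 + 34*m - 18*s^2 + s*(36*m + 6) + 12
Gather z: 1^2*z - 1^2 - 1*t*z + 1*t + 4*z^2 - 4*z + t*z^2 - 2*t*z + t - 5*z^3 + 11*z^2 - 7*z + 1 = 2*t - 5*z^3 + z^2*(t + 15) + z*(-3*t - 10)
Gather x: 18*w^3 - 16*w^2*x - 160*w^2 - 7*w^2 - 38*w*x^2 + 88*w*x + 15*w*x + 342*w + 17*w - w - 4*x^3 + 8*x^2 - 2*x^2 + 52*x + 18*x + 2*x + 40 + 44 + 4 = 18*w^3 - 167*w^2 + 358*w - 4*x^3 + x^2*(6 - 38*w) + x*(-16*w^2 + 103*w + 72) + 88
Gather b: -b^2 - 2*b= -b^2 - 2*b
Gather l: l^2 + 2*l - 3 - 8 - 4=l^2 + 2*l - 15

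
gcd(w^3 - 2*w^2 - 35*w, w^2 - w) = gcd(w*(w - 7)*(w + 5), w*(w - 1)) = w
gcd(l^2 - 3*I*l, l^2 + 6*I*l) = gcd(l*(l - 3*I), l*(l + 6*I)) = l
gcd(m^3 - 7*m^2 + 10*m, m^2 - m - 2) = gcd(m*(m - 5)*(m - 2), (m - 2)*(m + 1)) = m - 2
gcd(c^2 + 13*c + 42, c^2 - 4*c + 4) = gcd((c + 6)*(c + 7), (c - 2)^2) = 1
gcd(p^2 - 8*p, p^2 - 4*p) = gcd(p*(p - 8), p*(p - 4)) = p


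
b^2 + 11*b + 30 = (b + 5)*(b + 6)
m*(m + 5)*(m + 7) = m^3 + 12*m^2 + 35*m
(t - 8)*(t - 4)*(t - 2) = t^3 - 14*t^2 + 56*t - 64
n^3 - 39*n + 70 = (n - 5)*(n - 2)*(n + 7)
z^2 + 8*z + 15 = (z + 3)*(z + 5)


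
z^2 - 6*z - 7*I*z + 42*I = (z - 6)*(z - 7*I)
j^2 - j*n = j*(j - n)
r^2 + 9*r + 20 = (r + 4)*(r + 5)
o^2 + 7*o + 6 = (o + 1)*(o + 6)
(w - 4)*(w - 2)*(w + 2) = w^3 - 4*w^2 - 4*w + 16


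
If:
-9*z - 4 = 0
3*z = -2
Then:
No Solution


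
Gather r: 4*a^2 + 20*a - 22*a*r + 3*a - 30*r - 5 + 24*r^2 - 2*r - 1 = 4*a^2 + 23*a + 24*r^2 + r*(-22*a - 32) - 6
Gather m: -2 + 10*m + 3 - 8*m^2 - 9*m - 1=-8*m^2 + m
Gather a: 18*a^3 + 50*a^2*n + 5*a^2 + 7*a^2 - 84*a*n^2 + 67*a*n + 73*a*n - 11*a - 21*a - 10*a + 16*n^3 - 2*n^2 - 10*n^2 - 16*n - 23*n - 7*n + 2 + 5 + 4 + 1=18*a^3 + a^2*(50*n + 12) + a*(-84*n^2 + 140*n - 42) + 16*n^3 - 12*n^2 - 46*n + 12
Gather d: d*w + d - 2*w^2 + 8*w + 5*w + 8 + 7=d*(w + 1) - 2*w^2 + 13*w + 15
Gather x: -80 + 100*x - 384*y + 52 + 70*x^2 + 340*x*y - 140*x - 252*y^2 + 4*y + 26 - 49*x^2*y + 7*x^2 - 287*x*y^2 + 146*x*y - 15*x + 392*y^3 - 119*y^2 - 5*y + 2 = x^2*(77 - 49*y) + x*(-287*y^2 + 486*y - 55) + 392*y^3 - 371*y^2 - 385*y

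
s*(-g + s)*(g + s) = -g^2*s + s^3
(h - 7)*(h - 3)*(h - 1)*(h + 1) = h^4 - 10*h^3 + 20*h^2 + 10*h - 21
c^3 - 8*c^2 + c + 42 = (c - 7)*(c - 3)*(c + 2)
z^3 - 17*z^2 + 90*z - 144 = (z - 8)*(z - 6)*(z - 3)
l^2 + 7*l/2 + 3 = (l + 3/2)*(l + 2)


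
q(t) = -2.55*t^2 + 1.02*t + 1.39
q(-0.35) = 0.72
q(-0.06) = 1.32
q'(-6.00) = 31.62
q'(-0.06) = 1.33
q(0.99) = -0.10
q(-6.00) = -96.53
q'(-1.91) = 10.76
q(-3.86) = -40.54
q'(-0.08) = 1.43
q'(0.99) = -4.03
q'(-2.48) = 13.67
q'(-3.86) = 20.71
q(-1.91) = -9.86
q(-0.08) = 1.29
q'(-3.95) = 21.16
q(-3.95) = -42.43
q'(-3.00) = 16.32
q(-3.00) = -24.62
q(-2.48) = -16.82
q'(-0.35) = 2.80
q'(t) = 1.02 - 5.1*t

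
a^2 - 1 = (a - 1)*(a + 1)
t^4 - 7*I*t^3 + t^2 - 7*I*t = t*(t - 7*I)*(t - I)*(t + I)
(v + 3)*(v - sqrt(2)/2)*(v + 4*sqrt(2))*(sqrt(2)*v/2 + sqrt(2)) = sqrt(2)*v^4/2 + 7*v^3/2 + 5*sqrt(2)*v^3/2 + sqrt(2)*v^2 + 35*v^2/2 - 10*sqrt(2)*v + 21*v - 12*sqrt(2)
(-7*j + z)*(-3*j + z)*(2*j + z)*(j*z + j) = 42*j^4*z + 42*j^4 + j^3*z^2 + j^3*z - 8*j^2*z^3 - 8*j^2*z^2 + j*z^4 + j*z^3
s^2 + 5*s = s*(s + 5)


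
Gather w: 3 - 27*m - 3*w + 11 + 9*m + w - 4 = -18*m - 2*w + 10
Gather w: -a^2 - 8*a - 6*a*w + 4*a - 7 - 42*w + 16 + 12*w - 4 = -a^2 - 4*a + w*(-6*a - 30) + 5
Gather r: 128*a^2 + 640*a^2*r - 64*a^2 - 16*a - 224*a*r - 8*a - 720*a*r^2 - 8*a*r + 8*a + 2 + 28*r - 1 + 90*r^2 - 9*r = 64*a^2 - 16*a + r^2*(90 - 720*a) + r*(640*a^2 - 232*a + 19) + 1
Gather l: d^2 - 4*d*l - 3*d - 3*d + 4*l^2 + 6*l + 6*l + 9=d^2 - 6*d + 4*l^2 + l*(12 - 4*d) + 9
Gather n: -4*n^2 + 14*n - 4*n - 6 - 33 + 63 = -4*n^2 + 10*n + 24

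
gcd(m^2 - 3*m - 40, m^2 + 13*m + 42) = 1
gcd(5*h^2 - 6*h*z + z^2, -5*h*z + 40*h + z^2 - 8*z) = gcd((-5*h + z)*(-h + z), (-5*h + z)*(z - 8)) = -5*h + z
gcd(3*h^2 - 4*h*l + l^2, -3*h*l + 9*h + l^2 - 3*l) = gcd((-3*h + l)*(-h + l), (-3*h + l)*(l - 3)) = 3*h - l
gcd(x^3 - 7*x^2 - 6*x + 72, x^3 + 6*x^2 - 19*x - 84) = x^2 - x - 12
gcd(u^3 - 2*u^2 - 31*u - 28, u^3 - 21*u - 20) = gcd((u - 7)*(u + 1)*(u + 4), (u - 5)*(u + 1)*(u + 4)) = u^2 + 5*u + 4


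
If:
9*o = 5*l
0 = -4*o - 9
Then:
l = -81/20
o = -9/4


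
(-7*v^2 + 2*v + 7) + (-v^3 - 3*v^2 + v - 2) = -v^3 - 10*v^2 + 3*v + 5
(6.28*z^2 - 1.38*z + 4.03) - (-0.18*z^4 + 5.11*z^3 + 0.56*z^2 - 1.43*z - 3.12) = 0.18*z^4 - 5.11*z^3 + 5.72*z^2 + 0.05*z + 7.15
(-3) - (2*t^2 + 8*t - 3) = -2*t^2 - 8*t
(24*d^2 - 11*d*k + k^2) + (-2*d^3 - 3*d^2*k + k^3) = -2*d^3 - 3*d^2*k + 24*d^2 - 11*d*k + k^3 + k^2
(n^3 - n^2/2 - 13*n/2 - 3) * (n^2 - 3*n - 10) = n^5 - 7*n^4/2 - 15*n^3 + 43*n^2/2 + 74*n + 30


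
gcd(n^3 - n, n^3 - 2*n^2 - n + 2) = n^2 - 1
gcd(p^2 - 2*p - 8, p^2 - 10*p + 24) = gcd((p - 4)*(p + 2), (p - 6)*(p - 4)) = p - 4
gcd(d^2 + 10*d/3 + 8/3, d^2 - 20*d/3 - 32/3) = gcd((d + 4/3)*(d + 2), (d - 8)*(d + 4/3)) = d + 4/3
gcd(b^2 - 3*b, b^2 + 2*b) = b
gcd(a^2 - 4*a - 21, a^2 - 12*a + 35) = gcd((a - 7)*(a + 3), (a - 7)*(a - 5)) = a - 7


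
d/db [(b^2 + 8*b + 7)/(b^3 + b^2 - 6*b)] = (-b^4 - 16*b^3 - 35*b^2 - 14*b + 42)/(b^2*(b^4 + 2*b^3 - 11*b^2 - 12*b + 36))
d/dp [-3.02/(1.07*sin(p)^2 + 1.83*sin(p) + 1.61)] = (6.4628*sin(p) + 5.5266)*cos(p)/(1.07*sin(p)^2 + 1.83*sin(p) + 1.61)^2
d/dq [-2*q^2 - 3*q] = -4*q - 3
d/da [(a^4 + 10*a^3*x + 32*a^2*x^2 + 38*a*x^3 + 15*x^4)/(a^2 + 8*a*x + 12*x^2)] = 2*(a^5 + 17*a^4*x + 104*a^3*x^2 + 289*a^2*x^3 + 369*a*x^4 + 168*x^5)/(a^4 + 16*a^3*x + 88*a^2*x^2 + 192*a*x^3 + 144*x^4)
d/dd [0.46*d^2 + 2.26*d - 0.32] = 0.92*d + 2.26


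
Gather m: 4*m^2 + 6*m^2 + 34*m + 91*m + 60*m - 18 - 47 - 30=10*m^2 + 185*m - 95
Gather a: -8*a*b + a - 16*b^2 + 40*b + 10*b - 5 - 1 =a*(1 - 8*b) - 16*b^2 + 50*b - 6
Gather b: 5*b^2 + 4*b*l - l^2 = 5*b^2 + 4*b*l - l^2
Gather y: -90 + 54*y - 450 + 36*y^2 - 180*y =36*y^2 - 126*y - 540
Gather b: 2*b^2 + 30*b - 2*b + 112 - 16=2*b^2 + 28*b + 96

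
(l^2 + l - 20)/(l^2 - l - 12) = (l + 5)/(l + 3)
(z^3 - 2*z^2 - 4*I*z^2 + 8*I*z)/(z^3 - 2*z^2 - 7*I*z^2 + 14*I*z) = (z - 4*I)/(z - 7*I)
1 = 1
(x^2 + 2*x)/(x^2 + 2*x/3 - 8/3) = 3*x/(3*x - 4)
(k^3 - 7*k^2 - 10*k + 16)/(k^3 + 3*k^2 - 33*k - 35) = (k^3 - 7*k^2 - 10*k + 16)/(k^3 + 3*k^2 - 33*k - 35)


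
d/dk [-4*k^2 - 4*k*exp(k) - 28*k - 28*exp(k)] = -4*k*exp(k) - 8*k - 32*exp(k) - 28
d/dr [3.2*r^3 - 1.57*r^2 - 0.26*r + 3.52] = 9.6*r^2 - 3.14*r - 0.26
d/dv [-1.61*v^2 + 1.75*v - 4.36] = 1.75 - 3.22*v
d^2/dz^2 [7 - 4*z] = 0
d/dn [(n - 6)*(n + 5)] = 2*n - 1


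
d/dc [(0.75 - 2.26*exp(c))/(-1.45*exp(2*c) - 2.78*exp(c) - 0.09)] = (-3.277*exp(2*c) + 2.175*exp(c) + 2.2884)*exp(c)/(2.1025*exp(4*c) + 8.062*exp(3*c) + 7.9894*exp(2*c) + 0.5004*exp(c) + 0.0081)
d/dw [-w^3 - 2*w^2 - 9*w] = -3*w^2 - 4*w - 9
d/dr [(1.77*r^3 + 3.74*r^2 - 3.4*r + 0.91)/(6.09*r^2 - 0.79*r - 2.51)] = (10.7793*r^4 - 2.79660000000001*r^3 + 4.4233*r^2 - 29.8586*r + 9.2529)/(37.0881*r^4 - 9.6222*r^3 - 29.9477*r^2 + 3.9658*r + 6.3001)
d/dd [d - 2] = 1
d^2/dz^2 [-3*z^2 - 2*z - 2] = -6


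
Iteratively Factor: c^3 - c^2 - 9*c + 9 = (c + 3)*(c^2 - 4*c + 3) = (c - 1)*(c + 3)*(c - 3)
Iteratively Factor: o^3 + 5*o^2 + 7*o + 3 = (o + 3)*(o^2 + 2*o + 1) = (o + 1)*(o + 3)*(o + 1)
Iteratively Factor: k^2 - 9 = (k - 3)*(k + 3)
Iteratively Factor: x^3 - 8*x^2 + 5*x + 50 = (x - 5)*(x^2 - 3*x - 10) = (x - 5)^2*(x + 2)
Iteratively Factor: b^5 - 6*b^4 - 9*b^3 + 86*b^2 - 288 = (b - 4)*(b^4 - 2*b^3 - 17*b^2 + 18*b + 72) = (b - 4)*(b + 3)*(b^3 - 5*b^2 - 2*b + 24) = (b - 4)*(b - 3)*(b + 3)*(b^2 - 2*b - 8) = (b - 4)^2*(b - 3)*(b + 3)*(b + 2)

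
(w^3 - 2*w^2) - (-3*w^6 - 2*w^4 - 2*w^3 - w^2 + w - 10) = 3*w^6 + 2*w^4 + 3*w^3 - w^2 - w + 10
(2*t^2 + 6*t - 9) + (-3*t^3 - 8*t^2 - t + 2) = -3*t^3 - 6*t^2 + 5*t - 7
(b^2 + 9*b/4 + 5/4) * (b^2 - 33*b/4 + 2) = b^4 - 6*b^3 - 245*b^2/16 - 93*b/16 + 5/2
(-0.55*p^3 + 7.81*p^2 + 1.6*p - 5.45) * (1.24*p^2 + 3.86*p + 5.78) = -0.682*p^5 + 7.5614*p^4 + 28.9516*p^3 + 44.5598*p^2 - 11.789*p - 31.501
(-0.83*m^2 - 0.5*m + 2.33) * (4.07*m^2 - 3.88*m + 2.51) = -3.3781*m^4 + 1.1854*m^3 + 9.3398*m^2 - 10.2954*m + 5.8483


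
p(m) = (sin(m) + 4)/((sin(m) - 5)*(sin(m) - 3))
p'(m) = cos(m)/((sin(m) - 5)*(sin(m) - 3)) - (sin(m) + 4)*cos(m)/((sin(m) - 5)*(sin(m) - 3)^2) - (sin(m) + 4)*cos(m)/((sin(m) - 5)^2*(sin(m) - 3)) = (-8*sin(m) + cos(m)^2 + 46)*cos(m)/((sin(m) - 5)^2*(sin(m) - 3)^2)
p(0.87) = 0.50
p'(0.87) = 0.29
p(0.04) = 0.28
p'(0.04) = 0.22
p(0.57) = 0.41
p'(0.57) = 0.30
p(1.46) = 0.62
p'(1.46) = 0.07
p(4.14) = 0.14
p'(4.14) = -0.06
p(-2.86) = 0.22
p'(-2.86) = -0.16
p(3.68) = 0.18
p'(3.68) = -0.12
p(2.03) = 0.57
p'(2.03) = -0.23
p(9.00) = 0.37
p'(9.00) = -0.28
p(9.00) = 0.37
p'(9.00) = -0.28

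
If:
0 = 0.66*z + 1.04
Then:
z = -1.58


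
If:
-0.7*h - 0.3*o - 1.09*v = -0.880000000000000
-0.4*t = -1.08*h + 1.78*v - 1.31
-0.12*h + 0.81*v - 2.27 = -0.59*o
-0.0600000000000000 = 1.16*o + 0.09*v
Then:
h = -2.67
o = -0.25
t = -15.46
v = 2.59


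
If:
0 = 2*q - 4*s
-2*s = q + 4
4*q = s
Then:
No Solution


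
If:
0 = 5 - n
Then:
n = 5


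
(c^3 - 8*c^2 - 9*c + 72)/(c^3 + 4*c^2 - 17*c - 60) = (c^2 - 11*c + 24)/(c^2 + c - 20)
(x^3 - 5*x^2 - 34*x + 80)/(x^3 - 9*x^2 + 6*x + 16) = (x + 5)/(x + 1)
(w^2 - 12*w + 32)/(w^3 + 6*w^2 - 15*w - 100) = (w - 8)/(w^2 + 10*w + 25)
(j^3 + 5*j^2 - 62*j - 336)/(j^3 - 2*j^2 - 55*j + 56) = (j + 6)/(j - 1)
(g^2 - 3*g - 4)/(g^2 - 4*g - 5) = (g - 4)/(g - 5)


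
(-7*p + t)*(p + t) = -7*p^2 - 6*p*t + t^2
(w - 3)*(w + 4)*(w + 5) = w^3 + 6*w^2 - 7*w - 60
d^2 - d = d*(d - 1)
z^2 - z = z*(z - 1)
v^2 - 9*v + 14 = (v - 7)*(v - 2)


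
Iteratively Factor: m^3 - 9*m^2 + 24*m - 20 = (m - 2)*(m^2 - 7*m + 10) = (m - 2)^2*(m - 5)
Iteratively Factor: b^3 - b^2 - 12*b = (b + 3)*(b^2 - 4*b) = b*(b + 3)*(b - 4)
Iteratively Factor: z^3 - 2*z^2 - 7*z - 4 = (z + 1)*(z^2 - 3*z - 4) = (z + 1)^2*(z - 4)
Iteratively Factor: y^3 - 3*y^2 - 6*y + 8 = (y + 2)*(y^2 - 5*y + 4) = (y - 1)*(y + 2)*(y - 4)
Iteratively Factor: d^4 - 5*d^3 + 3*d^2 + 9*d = (d + 1)*(d^3 - 6*d^2 + 9*d) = d*(d + 1)*(d^2 - 6*d + 9) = d*(d - 3)*(d + 1)*(d - 3)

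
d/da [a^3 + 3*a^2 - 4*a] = 3*a^2 + 6*a - 4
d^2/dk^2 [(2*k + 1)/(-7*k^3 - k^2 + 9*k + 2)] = 2*(-(2*k + 1)*(21*k^2 + 2*k - 9)^2 + (42*k^2 + 4*k + (2*k + 1)*(21*k + 1) - 18)*(7*k^3 + k^2 - 9*k - 2))/(7*k^3 + k^2 - 9*k - 2)^3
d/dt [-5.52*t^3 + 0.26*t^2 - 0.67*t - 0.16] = -16.56*t^2 + 0.52*t - 0.67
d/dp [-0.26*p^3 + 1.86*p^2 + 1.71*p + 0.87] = -0.78*p^2 + 3.72*p + 1.71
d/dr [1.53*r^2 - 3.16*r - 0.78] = 3.06*r - 3.16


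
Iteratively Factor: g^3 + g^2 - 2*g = (g)*(g^2 + g - 2) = g*(g + 2)*(g - 1)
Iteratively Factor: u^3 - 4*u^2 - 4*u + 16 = (u - 2)*(u^2 - 2*u - 8) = (u - 2)*(u + 2)*(u - 4)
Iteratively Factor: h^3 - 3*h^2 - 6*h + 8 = (h + 2)*(h^2 - 5*h + 4) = (h - 1)*(h + 2)*(h - 4)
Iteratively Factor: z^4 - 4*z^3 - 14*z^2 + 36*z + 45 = (z - 3)*(z^3 - z^2 - 17*z - 15) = (z - 3)*(z + 1)*(z^2 - 2*z - 15) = (z - 3)*(z + 1)*(z + 3)*(z - 5)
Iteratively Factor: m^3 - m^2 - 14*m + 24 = (m + 4)*(m^2 - 5*m + 6) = (m - 3)*(m + 4)*(m - 2)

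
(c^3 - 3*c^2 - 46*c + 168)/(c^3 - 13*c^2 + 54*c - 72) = (c + 7)/(c - 3)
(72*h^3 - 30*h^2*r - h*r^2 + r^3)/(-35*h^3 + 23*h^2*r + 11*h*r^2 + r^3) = (72*h^3 - 30*h^2*r - h*r^2 + r^3)/(-35*h^3 + 23*h^2*r + 11*h*r^2 + r^3)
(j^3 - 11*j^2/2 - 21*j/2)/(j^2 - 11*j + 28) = j*(2*j + 3)/(2*(j - 4))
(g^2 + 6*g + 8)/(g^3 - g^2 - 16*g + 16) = (g + 2)/(g^2 - 5*g + 4)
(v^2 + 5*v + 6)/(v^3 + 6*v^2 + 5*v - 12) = (v + 2)/(v^2 + 3*v - 4)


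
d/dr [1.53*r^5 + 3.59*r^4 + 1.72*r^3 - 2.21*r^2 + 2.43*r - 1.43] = 7.65*r^4 + 14.36*r^3 + 5.16*r^2 - 4.42*r + 2.43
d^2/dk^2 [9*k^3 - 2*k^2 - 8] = 54*k - 4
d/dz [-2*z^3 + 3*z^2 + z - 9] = -6*z^2 + 6*z + 1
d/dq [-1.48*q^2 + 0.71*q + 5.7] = 0.71 - 2.96*q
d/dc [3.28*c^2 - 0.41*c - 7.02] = 6.56*c - 0.41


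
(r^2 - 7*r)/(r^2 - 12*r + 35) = r/(r - 5)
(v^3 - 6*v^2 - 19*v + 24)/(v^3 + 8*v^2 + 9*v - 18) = (v - 8)/(v + 6)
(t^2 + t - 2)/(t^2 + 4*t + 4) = (t - 1)/(t + 2)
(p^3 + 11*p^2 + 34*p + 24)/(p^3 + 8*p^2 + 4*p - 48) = (p + 1)/(p - 2)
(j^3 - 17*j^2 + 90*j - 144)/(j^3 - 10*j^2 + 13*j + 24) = (j - 6)/(j + 1)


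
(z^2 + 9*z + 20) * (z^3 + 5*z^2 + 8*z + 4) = z^5 + 14*z^4 + 73*z^3 + 176*z^2 + 196*z + 80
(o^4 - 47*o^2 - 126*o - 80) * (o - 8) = o^5 - 8*o^4 - 47*o^3 + 250*o^2 + 928*o + 640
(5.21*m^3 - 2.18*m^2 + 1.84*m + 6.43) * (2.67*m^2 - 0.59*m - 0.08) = 13.9107*m^5 - 8.8945*m^4 + 5.7822*m^3 + 16.2569*m^2 - 3.9409*m - 0.5144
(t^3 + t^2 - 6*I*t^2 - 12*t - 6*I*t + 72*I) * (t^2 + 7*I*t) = t^5 + t^4 + I*t^4 + 30*t^3 + I*t^3 + 42*t^2 - 12*I*t^2 - 504*t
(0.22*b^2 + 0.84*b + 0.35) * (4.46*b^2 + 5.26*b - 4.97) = 0.9812*b^4 + 4.9036*b^3 + 4.886*b^2 - 2.3338*b - 1.7395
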